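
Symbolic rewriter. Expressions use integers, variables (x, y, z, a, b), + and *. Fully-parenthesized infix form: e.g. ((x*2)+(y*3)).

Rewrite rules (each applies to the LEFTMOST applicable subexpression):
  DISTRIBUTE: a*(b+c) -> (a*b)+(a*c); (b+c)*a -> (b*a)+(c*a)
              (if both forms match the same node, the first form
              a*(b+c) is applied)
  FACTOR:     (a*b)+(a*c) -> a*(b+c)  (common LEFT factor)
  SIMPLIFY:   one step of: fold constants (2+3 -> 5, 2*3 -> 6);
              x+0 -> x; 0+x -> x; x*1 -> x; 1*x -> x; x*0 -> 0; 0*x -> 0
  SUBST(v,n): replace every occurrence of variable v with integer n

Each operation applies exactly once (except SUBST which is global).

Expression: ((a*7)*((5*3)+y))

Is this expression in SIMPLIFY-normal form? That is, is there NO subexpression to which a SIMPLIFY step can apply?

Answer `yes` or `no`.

Expression: ((a*7)*((5*3)+y))
Scanning for simplifiable subexpressions (pre-order)...
  at root: ((a*7)*((5*3)+y)) (not simplifiable)
  at L: (a*7) (not simplifiable)
  at R: ((5*3)+y) (not simplifiable)
  at RL: (5*3) (SIMPLIFIABLE)
Found simplifiable subexpr at path RL: (5*3)
One SIMPLIFY step would give: ((a*7)*(15+y))
-> NOT in normal form.

Answer: no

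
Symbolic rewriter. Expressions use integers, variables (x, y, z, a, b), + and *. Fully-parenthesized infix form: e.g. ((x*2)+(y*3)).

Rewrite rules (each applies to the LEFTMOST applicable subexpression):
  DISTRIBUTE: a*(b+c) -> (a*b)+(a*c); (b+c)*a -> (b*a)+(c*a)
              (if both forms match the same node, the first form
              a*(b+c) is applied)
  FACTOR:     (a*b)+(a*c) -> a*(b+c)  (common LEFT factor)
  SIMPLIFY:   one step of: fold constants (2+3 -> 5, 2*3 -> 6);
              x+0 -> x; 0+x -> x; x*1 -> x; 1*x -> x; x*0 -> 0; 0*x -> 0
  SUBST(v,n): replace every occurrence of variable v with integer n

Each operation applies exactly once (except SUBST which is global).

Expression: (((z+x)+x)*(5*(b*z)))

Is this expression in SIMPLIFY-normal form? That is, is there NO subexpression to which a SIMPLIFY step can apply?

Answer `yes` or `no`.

Expression: (((z+x)+x)*(5*(b*z)))
Scanning for simplifiable subexpressions (pre-order)...
  at root: (((z+x)+x)*(5*(b*z))) (not simplifiable)
  at L: ((z+x)+x) (not simplifiable)
  at LL: (z+x) (not simplifiable)
  at R: (5*(b*z)) (not simplifiable)
  at RR: (b*z) (not simplifiable)
Result: no simplifiable subexpression found -> normal form.

Answer: yes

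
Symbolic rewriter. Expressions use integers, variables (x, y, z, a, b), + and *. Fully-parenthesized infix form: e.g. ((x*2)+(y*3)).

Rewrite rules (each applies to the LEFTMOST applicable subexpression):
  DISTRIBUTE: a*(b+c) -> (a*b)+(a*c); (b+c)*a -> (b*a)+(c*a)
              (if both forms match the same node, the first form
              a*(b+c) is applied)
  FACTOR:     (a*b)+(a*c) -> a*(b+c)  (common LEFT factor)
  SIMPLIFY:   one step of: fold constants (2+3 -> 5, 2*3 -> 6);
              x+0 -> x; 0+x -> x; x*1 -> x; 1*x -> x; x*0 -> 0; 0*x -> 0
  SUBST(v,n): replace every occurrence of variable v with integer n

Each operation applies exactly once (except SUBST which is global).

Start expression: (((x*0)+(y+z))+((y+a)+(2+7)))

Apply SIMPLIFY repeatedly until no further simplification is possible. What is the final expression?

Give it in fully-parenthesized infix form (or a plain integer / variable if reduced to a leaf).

Answer: ((y+z)+((y+a)+9))

Derivation:
Start: (((x*0)+(y+z))+((y+a)+(2+7)))
Step 1: at LL: (x*0) -> 0; overall: (((x*0)+(y+z))+((y+a)+(2+7))) -> ((0+(y+z))+((y+a)+(2+7)))
Step 2: at L: (0+(y+z)) -> (y+z); overall: ((0+(y+z))+((y+a)+(2+7))) -> ((y+z)+((y+a)+(2+7)))
Step 3: at RR: (2+7) -> 9; overall: ((y+z)+((y+a)+(2+7))) -> ((y+z)+((y+a)+9))
Fixed point: ((y+z)+((y+a)+9))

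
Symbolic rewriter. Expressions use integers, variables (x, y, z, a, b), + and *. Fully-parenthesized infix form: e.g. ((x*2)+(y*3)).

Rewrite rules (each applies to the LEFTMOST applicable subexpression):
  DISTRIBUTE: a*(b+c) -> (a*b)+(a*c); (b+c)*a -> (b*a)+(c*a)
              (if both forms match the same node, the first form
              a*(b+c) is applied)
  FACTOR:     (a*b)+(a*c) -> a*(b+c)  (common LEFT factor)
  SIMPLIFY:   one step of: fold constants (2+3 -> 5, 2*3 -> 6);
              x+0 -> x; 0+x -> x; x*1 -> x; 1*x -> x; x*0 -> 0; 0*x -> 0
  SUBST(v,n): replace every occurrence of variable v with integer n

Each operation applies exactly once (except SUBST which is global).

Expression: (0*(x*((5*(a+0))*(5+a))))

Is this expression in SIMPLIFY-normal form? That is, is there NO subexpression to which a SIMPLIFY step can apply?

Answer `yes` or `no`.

Expression: (0*(x*((5*(a+0))*(5+a))))
Scanning for simplifiable subexpressions (pre-order)...
  at root: (0*(x*((5*(a+0))*(5+a)))) (SIMPLIFIABLE)
  at R: (x*((5*(a+0))*(5+a))) (not simplifiable)
  at RR: ((5*(a+0))*(5+a)) (not simplifiable)
  at RRL: (5*(a+0)) (not simplifiable)
  at RRLR: (a+0) (SIMPLIFIABLE)
  at RRR: (5+a) (not simplifiable)
Found simplifiable subexpr at path root: (0*(x*((5*(a+0))*(5+a))))
One SIMPLIFY step would give: 0
-> NOT in normal form.

Answer: no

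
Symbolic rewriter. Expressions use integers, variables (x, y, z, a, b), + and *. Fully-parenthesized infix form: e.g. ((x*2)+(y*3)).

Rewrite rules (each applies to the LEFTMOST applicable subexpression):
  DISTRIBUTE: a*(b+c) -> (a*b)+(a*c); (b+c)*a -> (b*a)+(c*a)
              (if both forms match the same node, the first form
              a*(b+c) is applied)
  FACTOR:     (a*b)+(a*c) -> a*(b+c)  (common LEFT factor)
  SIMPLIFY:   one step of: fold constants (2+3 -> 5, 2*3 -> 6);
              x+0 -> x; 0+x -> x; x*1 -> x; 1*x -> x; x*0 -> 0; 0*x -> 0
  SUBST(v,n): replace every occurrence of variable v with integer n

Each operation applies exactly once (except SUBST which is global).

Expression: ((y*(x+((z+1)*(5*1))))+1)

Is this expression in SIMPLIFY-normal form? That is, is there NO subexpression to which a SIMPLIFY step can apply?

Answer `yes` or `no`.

Expression: ((y*(x+((z+1)*(5*1))))+1)
Scanning for simplifiable subexpressions (pre-order)...
  at root: ((y*(x+((z+1)*(5*1))))+1) (not simplifiable)
  at L: (y*(x+((z+1)*(5*1)))) (not simplifiable)
  at LR: (x+((z+1)*(5*1))) (not simplifiable)
  at LRR: ((z+1)*(5*1)) (not simplifiable)
  at LRRL: (z+1) (not simplifiable)
  at LRRR: (5*1) (SIMPLIFIABLE)
Found simplifiable subexpr at path LRRR: (5*1)
One SIMPLIFY step would give: ((y*(x+((z+1)*5)))+1)
-> NOT in normal form.

Answer: no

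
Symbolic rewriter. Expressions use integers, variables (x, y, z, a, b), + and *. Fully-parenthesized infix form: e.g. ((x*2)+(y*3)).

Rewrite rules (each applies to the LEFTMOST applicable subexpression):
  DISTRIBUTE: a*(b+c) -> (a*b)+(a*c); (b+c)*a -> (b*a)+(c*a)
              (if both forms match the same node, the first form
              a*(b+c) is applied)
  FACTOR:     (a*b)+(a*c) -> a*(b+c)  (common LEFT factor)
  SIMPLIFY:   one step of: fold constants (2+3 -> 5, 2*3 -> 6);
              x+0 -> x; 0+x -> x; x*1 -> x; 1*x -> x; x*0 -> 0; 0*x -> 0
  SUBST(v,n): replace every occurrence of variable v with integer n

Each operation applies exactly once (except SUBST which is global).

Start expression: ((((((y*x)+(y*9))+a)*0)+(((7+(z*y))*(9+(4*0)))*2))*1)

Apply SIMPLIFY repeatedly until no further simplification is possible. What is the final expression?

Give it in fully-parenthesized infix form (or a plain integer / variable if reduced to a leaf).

Answer: (((7+(z*y))*9)*2)

Derivation:
Start: ((((((y*x)+(y*9))+a)*0)+(((7+(z*y))*(9+(4*0)))*2))*1)
Step 1: at root: ((((((y*x)+(y*9))+a)*0)+(((7+(z*y))*(9+(4*0)))*2))*1) -> (((((y*x)+(y*9))+a)*0)+(((7+(z*y))*(9+(4*0)))*2)); overall: ((((((y*x)+(y*9))+a)*0)+(((7+(z*y))*(9+(4*0)))*2))*1) -> (((((y*x)+(y*9))+a)*0)+(((7+(z*y))*(9+(4*0)))*2))
Step 2: at L: ((((y*x)+(y*9))+a)*0) -> 0; overall: (((((y*x)+(y*9))+a)*0)+(((7+(z*y))*(9+(4*0)))*2)) -> (0+(((7+(z*y))*(9+(4*0)))*2))
Step 3: at root: (0+(((7+(z*y))*(9+(4*0)))*2)) -> (((7+(z*y))*(9+(4*0)))*2); overall: (0+(((7+(z*y))*(9+(4*0)))*2)) -> (((7+(z*y))*(9+(4*0)))*2)
Step 4: at LRR: (4*0) -> 0; overall: (((7+(z*y))*(9+(4*0)))*2) -> (((7+(z*y))*(9+0))*2)
Step 5: at LR: (9+0) -> 9; overall: (((7+(z*y))*(9+0))*2) -> (((7+(z*y))*9)*2)
Fixed point: (((7+(z*y))*9)*2)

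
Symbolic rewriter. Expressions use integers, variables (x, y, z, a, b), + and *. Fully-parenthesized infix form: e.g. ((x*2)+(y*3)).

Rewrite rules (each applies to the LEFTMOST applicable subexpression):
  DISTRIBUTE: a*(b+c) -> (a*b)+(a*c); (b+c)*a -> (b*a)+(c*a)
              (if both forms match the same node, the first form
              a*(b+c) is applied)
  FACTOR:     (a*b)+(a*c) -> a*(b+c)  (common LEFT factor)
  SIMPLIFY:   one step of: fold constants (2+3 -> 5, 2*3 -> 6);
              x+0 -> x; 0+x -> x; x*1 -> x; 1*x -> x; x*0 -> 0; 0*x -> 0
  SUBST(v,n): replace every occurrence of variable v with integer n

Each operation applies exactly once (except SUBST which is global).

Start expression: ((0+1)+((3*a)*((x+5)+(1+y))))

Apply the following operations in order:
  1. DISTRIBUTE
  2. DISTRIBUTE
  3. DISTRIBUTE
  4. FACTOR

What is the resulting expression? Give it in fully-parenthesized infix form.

Start: ((0+1)+((3*a)*((x+5)+(1+y))))
Apply DISTRIBUTE at R (target: ((3*a)*((x+5)+(1+y)))): ((0+1)+((3*a)*((x+5)+(1+y)))) -> ((0+1)+(((3*a)*(x+5))+((3*a)*(1+y))))
Apply DISTRIBUTE at RL (target: ((3*a)*(x+5))): ((0+1)+(((3*a)*(x+5))+((3*a)*(1+y)))) -> ((0+1)+((((3*a)*x)+((3*a)*5))+((3*a)*(1+y))))
Apply DISTRIBUTE at RR (target: ((3*a)*(1+y))): ((0+1)+((((3*a)*x)+((3*a)*5))+((3*a)*(1+y)))) -> ((0+1)+((((3*a)*x)+((3*a)*5))+(((3*a)*1)+((3*a)*y))))
Apply FACTOR at RL (target: (((3*a)*x)+((3*a)*5))): ((0+1)+((((3*a)*x)+((3*a)*5))+(((3*a)*1)+((3*a)*y)))) -> ((0+1)+(((3*a)*(x+5))+(((3*a)*1)+((3*a)*y))))

Answer: ((0+1)+(((3*a)*(x+5))+(((3*a)*1)+((3*a)*y))))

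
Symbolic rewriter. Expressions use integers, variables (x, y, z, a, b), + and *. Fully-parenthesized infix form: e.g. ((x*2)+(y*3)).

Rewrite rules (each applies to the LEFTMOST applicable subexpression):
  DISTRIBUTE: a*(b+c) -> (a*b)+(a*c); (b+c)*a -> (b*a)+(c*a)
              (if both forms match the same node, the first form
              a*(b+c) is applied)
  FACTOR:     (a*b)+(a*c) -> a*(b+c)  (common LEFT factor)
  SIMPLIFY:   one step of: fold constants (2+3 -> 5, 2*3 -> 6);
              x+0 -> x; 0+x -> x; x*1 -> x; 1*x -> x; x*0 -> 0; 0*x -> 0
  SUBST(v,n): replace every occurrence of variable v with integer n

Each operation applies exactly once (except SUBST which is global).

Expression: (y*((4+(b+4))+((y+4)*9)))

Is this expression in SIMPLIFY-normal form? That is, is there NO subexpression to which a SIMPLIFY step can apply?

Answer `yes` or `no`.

Expression: (y*((4+(b+4))+((y+4)*9)))
Scanning for simplifiable subexpressions (pre-order)...
  at root: (y*((4+(b+4))+((y+4)*9))) (not simplifiable)
  at R: ((4+(b+4))+((y+4)*9)) (not simplifiable)
  at RL: (4+(b+4)) (not simplifiable)
  at RLR: (b+4) (not simplifiable)
  at RR: ((y+4)*9) (not simplifiable)
  at RRL: (y+4) (not simplifiable)
Result: no simplifiable subexpression found -> normal form.

Answer: yes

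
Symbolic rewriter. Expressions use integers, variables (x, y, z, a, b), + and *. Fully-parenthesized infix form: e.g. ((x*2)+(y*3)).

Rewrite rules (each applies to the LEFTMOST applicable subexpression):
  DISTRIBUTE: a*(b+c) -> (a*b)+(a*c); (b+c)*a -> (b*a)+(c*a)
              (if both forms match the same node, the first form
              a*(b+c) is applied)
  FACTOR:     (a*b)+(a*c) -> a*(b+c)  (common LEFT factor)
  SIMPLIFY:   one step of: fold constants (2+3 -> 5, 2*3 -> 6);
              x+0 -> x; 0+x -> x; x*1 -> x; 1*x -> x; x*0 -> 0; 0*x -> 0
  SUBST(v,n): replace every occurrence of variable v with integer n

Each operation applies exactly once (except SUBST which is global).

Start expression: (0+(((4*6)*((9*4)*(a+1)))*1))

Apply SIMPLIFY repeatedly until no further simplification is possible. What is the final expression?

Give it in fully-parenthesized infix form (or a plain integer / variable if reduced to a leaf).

Answer: (24*(36*(a+1)))

Derivation:
Start: (0+(((4*6)*((9*4)*(a+1)))*1))
Step 1: at root: (0+(((4*6)*((9*4)*(a+1)))*1)) -> (((4*6)*((9*4)*(a+1)))*1); overall: (0+(((4*6)*((9*4)*(a+1)))*1)) -> (((4*6)*((9*4)*(a+1)))*1)
Step 2: at root: (((4*6)*((9*4)*(a+1)))*1) -> ((4*6)*((9*4)*(a+1))); overall: (((4*6)*((9*4)*(a+1)))*1) -> ((4*6)*((9*4)*(a+1)))
Step 3: at L: (4*6) -> 24; overall: ((4*6)*((9*4)*(a+1))) -> (24*((9*4)*(a+1)))
Step 4: at RL: (9*4) -> 36; overall: (24*((9*4)*(a+1))) -> (24*(36*(a+1)))
Fixed point: (24*(36*(a+1)))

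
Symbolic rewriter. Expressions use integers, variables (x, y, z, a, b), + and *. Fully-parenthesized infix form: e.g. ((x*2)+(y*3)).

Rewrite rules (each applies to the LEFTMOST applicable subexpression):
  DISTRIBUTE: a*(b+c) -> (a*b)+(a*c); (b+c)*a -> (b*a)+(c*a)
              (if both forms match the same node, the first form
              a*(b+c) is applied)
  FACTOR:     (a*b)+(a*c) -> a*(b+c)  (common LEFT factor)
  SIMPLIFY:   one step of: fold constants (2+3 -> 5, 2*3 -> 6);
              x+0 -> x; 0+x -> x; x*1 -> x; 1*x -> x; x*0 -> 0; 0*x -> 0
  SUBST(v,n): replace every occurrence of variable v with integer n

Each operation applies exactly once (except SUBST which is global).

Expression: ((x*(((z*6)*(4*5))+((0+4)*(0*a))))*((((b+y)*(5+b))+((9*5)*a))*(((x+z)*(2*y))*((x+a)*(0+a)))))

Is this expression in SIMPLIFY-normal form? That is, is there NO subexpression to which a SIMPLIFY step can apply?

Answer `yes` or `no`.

Expression: ((x*(((z*6)*(4*5))+((0+4)*(0*a))))*((((b+y)*(5+b))+((9*5)*a))*(((x+z)*(2*y))*((x+a)*(0+a)))))
Scanning for simplifiable subexpressions (pre-order)...
  at root: ((x*(((z*6)*(4*5))+((0+4)*(0*a))))*((((b+y)*(5+b))+((9*5)*a))*(((x+z)*(2*y))*((x+a)*(0+a))))) (not simplifiable)
  at L: (x*(((z*6)*(4*5))+((0+4)*(0*a)))) (not simplifiable)
  at LR: (((z*6)*(4*5))+((0+4)*(0*a))) (not simplifiable)
  at LRL: ((z*6)*(4*5)) (not simplifiable)
  at LRLL: (z*6) (not simplifiable)
  at LRLR: (4*5) (SIMPLIFIABLE)
  at LRR: ((0+4)*(0*a)) (not simplifiable)
  at LRRL: (0+4) (SIMPLIFIABLE)
  at LRRR: (0*a) (SIMPLIFIABLE)
  at R: ((((b+y)*(5+b))+((9*5)*a))*(((x+z)*(2*y))*((x+a)*(0+a)))) (not simplifiable)
  at RL: (((b+y)*(5+b))+((9*5)*a)) (not simplifiable)
  at RLL: ((b+y)*(5+b)) (not simplifiable)
  at RLLL: (b+y) (not simplifiable)
  at RLLR: (5+b) (not simplifiable)
  at RLR: ((9*5)*a) (not simplifiable)
  at RLRL: (9*5) (SIMPLIFIABLE)
  at RR: (((x+z)*(2*y))*((x+a)*(0+a))) (not simplifiable)
  at RRL: ((x+z)*(2*y)) (not simplifiable)
  at RRLL: (x+z) (not simplifiable)
  at RRLR: (2*y) (not simplifiable)
  at RRR: ((x+a)*(0+a)) (not simplifiable)
  at RRRL: (x+a) (not simplifiable)
  at RRRR: (0+a) (SIMPLIFIABLE)
Found simplifiable subexpr at path LRLR: (4*5)
One SIMPLIFY step would give: ((x*(((z*6)*20)+((0+4)*(0*a))))*((((b+y)*(5+b))+((9*5)*a))*(((x+z)*(2*y))*((x+a)*(0+a)))))
-> NOT in normal form.

Answer: no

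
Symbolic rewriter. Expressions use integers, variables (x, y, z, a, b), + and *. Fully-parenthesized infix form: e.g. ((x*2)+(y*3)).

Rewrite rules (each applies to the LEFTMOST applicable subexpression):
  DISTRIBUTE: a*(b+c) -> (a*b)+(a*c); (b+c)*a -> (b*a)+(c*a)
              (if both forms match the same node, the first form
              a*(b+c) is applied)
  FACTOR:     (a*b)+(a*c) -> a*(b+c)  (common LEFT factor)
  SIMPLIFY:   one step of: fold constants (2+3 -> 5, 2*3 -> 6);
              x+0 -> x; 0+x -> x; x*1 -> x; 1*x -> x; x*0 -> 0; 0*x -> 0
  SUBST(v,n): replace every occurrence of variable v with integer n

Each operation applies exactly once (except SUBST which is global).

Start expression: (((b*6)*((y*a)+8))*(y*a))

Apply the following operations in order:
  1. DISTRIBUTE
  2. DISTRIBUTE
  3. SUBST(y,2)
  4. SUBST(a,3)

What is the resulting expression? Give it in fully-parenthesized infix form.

Answer: ((((b*6)*(2*3))*(2*3))+(((b*6)*8)*(2*3)))

Derivation:
Start: (((b*6)*((y*a)+8))*(y*a))
Apply DISTRIBUTE at L (target: ((b*6)*((y*a)+8))): (((b*6)*((y*a)+8))*(y*a)) -> ((((b*6)*(y*a))+((b*6)*8))*(y*a))
Apply DISTRIBUTE at root (target: ((((b*6)*(y*a))+((b*6)*8))*(y*a))): ((((b*6)*(y*a))+((b*6)*8))*(y*a)) -> ((((b*6)*(y*a))*(y*a))+(((b*6)*8)*(y*a)))
Apply SUBST(y,2): ((((b*6)*(y*a))*(y*a))+(((b*6)*8)*(y*a))) -> ((((b*6)*(2*a))*(2*a))+(((b*6)*8)*(2*a)))
Apply SUBST(a,3): ((((b*6)*(2*a))*(2*a))+(((b*6)*8)*(2*a))) -> ((((b*6)*(2*3))*(2*3))+(((b*6)*8)*(2*3)))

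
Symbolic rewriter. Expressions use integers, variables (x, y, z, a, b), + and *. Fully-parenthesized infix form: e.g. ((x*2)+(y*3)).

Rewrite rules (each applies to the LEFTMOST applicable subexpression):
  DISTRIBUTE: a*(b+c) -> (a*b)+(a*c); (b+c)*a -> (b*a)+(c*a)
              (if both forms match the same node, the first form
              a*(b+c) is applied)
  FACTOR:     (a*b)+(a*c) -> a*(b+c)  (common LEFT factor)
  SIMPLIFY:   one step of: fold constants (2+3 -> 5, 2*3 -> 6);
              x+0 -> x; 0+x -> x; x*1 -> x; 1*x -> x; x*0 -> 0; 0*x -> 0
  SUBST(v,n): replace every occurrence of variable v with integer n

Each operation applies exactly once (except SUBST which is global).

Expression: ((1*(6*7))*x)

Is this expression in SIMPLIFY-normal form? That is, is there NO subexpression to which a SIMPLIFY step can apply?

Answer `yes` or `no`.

Answer: no

Derivation:
Expression: ((1*(6*7))*x)
Scanning for simplifiable subexpressions (pre-order)...
  at root: ((1*(6*7))*x) (not simplifiable)
  at L: (1*(6*7)) (SIMPLIFIABLE)
  at LR: (6*7) (SIMPLIFIABLE)
Found simplifiable subexpr at path L: (1*(6*7))
One SIMPLIFY step would give: ((6*7)*x)
-> NOT in normal form.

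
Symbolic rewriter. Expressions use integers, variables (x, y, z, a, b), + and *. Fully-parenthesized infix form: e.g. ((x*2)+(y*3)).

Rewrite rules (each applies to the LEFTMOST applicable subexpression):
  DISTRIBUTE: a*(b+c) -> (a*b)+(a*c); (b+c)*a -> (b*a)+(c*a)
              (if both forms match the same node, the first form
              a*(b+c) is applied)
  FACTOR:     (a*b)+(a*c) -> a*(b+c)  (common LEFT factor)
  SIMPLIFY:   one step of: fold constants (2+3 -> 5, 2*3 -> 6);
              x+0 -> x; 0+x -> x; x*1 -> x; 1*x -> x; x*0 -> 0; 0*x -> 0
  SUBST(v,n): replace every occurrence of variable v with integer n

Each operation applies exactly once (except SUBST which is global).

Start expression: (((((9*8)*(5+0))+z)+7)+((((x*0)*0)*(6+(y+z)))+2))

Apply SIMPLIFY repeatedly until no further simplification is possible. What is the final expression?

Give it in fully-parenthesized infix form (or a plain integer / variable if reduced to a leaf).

Answer: (((360+z)+7)+2)

Derivation:
Start: (((((9*8)*(5+0))+z)+7)+((((x*0)*0)*(6+(y+z)))+2))
Step 1: at LLLL: (9*8) -> 72; overall: (((((9*8)*(5+0))+z)+7)+((((x*0)*0)*(6+(y+z)))+2)) -> ((((72*(5+0))+z)+7)+((((x*0)*0)*(6+(y+z)))+2))
Step 2: at LLLR: (5+0) -> 5; overall: ((((72*(5+0))+z)+7)+((((x*0)*0)*(6+(y+z)))+2)) -> ((((72*5)+z)+7)+((((x*0)*0)*(6+(y+z)))+2))
Step 3: at LLL: (72*5) -> 360; overall: ((((72*5)+z)+7)+((((x*0)*0)*(6+(y+z)))+2)) -> (((360+z)+7)+((((x*0)*0)*(6+(y+z)))+2))
Step 4: at RLL: ((x*0)*0) -> 0; overall: (((360+z)+7)+((((x*0)*0)*(6+(y+z)))+2)) -> (((360+z)+7)+((0*(6+(y+z)))+2))
Step 5: at RL: (0*(6+(y+z))) -> 0; overall: (((360+z)+7)+((0*(6+(y+z)))+2)) -> (((360+z)+7)+(0+2))
Step 6: at R: (0+2) -> 2; overall: (((360+z)+7)+(0+2)) -> (((360+z)+7)+2)
Fixed point: (((360+z)+7)+2)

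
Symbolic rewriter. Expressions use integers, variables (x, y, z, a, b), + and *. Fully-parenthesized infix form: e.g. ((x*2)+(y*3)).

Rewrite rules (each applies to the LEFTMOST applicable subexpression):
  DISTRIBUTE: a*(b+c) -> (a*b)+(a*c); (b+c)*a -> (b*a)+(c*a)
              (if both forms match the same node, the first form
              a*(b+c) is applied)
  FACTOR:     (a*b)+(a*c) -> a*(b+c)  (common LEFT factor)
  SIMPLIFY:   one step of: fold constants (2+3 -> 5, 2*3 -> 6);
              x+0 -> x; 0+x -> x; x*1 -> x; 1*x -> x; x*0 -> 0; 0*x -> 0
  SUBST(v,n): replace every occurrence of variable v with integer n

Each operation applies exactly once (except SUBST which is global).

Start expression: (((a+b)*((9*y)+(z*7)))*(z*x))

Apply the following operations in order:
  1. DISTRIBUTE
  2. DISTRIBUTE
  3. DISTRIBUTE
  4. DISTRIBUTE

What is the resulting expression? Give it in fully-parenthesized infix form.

Answer: ((((a*(9*y))*(z*x))+((b*(9*y))*(z*x)))+(((a+b)*(z*7))*(z*x)))

Derivation:
Start: (((a+b)*((9*y)+(z*7)))*(z*x))
Apply DISTRIBUTE at L (target: ((a+b)*((9*y)+(z*7)))): (((a+b)*((9*y)+(z*7)))*(z*x)) -> ((((a+b)*(9*y))+((a+b)*(z*7)))*(z*x))
Apply DISTRIBUTE at root (target: ((((a+b)*(9*y))+((a+b)*(z*7)))*(z*x))): ((((a+b)*(9*y))+((a+b)*(z*7)))*(z*x)) -> ((((a+b)*(9*y))*(z*x))+(((a+b)*(z*7))*(z*x)))
Apply DISTRIBUTE at LL (target: ((a+b)*(9*y))): ((((a+b)*(9*y))*(z*x))+(((a+b)*(z*7))*(z*x))) -> ((((a*(9*y))+(b*(9*y)))*(z*x))+(((a+b)*(z*7))*(z*x)))
Apply DISTRIBUTE at L (target: (((a*(9*y))+(b*(9*y)))*(z*x))): ((((a*(9*y))+(b*(9*y)))*(z*x))+(((a+b)*(z*7))*(z*x))) -> ((((a*(9*y))*(z*x))+((b*(9*y))*(z*x)))+(((a+b)*(z*7))*(z*x)))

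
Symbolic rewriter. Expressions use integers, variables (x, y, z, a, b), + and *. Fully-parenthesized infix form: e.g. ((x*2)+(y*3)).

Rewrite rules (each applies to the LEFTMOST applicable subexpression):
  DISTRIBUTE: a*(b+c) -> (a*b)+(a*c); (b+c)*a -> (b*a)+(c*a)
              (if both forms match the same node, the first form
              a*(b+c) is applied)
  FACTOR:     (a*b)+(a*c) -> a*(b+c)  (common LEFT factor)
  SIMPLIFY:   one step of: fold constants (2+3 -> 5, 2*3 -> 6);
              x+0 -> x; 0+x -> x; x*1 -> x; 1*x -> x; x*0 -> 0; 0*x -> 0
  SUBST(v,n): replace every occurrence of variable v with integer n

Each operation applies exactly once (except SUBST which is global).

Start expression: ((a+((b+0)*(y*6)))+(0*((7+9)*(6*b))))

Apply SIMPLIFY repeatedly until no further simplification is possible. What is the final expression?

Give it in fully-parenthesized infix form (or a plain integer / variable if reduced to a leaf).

Start: ((a+((b+0)*(y*6)))+(0*((7+9)*(6*b))))
Step 1: at LRL: (b+0) -> b; overall: ((a+((b+0)*(y*6)))+(0*((7+9)*(6*b)))) -> ((a+(b*(y*6)))+(0*((7+9)*(6*b))))
Step 2: at R: (0*((7+9)*(6*b))) -> 0; overall: ((a+(b*(y*6)))+(0*((7+9)*(6*b)))) -> ((a+(b*(y*6)))+0)
Step 3: at root: ((a+(b*(y*6)))+0) -> (a+(b*(y*6))); overall: ((a+(b*(y*6)))+0) -> (a+(b*(y*6)))
Fixed point: (a+(b*(y*6)))

Answer: (a+(b*(y*6)))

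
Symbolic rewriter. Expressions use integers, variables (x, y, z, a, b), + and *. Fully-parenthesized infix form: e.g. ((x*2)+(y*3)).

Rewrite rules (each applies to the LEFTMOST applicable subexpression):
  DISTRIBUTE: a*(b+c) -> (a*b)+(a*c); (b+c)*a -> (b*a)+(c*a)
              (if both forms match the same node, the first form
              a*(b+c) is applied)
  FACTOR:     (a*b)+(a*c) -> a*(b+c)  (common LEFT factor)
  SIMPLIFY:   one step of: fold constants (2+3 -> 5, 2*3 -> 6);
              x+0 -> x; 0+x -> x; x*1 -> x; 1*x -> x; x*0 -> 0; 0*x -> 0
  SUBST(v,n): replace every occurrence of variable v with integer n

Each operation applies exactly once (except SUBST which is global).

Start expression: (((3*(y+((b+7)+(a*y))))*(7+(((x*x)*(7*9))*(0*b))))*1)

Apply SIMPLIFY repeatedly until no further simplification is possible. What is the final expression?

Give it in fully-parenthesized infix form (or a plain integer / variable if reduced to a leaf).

Start: (((3*(y+((b+7)+(a*y))))*(7+(((x*x)*(7*9))*(0*b))))*1)
Step 1: at root: (((3*(y+((b+7)+(a*y))))*(7+(((x*x)*(7*9))*(0*b))))*1) -> ((3*(y+((b+7)+(a*y))))*(7+(((x*x)*(7*9))*(0*b)))); overall: (((3*(y+((b+7)+(a*y))))*(7+(((x*x)*(7*9))*(0*b))))*1) -> ((3*(y+((b+7)+(a*y))))*(7+(((x*x)*(7*9))*(0*b))))
Step 2: at RRLR: (7*9) -> 63; overall: ((3*(y+((b+7)+(a*y))))*(7+(((x*x)*(7*9))*(0*b)))) -> ((3*(y+((b+7)+(a*y))))*(7+(((x*x)*63)*(0*b))))
Step 3: at RRR: (0*b) -> 0; overall: ((3*(y+((b+7)+(a*y))))*(7+(((x*x)*63)*(0*b)))) -> ((3*(y+((b+7)+(a*y))))*(7+(((x*x)*63)*0)))
Step 4: at RR: (((x*x)*63)*0) -> 0; overall: ((3*(y+((b+7)+(a*y))))*(7+(((x*x)*63)*0))) -> ((3*(y+((b+7)+(a*y))))*(7+0))
Step 5: at R: (7+0) -> 7; overall: ((3*(y+((b+7)+(a*y))))*(7+0)) -> ((3*(y+((b+7)+(a*y))))*7)
Fixed point: ((3*(y+((b+7)+(a*y))))*7)

Answer: ((3*(y+((b+7)+(a*y))))*7)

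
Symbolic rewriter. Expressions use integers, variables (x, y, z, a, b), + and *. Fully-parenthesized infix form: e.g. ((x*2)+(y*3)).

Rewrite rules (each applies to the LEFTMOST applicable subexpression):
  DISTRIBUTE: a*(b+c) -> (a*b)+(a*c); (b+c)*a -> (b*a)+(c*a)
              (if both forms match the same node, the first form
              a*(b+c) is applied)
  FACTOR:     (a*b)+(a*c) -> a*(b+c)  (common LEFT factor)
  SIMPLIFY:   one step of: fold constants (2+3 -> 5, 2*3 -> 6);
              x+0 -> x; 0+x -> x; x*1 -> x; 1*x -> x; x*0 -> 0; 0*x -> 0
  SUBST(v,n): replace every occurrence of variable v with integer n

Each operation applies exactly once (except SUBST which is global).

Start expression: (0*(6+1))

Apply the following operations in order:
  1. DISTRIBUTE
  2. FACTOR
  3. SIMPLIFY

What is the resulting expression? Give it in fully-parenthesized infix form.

Answer: 0

Derivation:
Start: (0*(6+1))
Apply DISTRIBUTE at root (target: (0*(6+1))): (0*(6+1)) -> ((0*6)+(0*1))
Apply FACTOR at root (target: ((0*6)+(0*1))): ((0*6)+(0*1)) -> (0*(6+1))
Apply SIMPLIFY at root (target: (0*(6+1))): (0*(6+1)) -> 0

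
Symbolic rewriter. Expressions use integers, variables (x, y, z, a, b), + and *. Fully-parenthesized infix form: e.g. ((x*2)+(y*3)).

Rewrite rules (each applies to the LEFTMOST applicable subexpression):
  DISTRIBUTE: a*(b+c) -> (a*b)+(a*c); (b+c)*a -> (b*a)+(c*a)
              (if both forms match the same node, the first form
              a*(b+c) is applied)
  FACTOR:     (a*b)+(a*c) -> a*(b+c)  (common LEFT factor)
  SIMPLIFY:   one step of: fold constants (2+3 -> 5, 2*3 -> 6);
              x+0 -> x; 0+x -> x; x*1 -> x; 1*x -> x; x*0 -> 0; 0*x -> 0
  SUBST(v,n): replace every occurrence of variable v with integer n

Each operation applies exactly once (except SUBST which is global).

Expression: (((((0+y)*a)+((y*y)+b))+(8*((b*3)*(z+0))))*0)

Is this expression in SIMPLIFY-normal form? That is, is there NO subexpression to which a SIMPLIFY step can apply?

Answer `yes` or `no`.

Expression: (((((0+y)*a)+((y*y)+b))+(8*((b*3)*(z+0))))*0)
Scanning for simplifiable subexpressions (pre-order)...
  at root: (((((0+y)*a)+((y*y)+b))+(8*((b*3)*(z+0))))*0) (SIMPLIFIABLE)
  at L: ((((0+y)*a)+((y*y)+b))+(8*((b*3)*(z+0)))) (not simplifiable)
  at LL: (((0+y)*a)+((y*y)+b)) (not simplifiable)
  at LLL: ((0+y)*a) (not simplifiable)
  at LLLL: (0+y) (SIMPLIFIABLE)
  at LLR: ((y*y)+b) (not simplifiable)
  at LLRL: (y*y) (not simplifiable)
  at LR: (8*((b*3)*(z+0))) (not simplifiable)
  at LRR: ((b*3)*(z+0)) (not simplifiable)
  at LRRL: (b*3) (not simplifiable)
  at LRRR: (z+0) (SIMPLIFIABLE)
Found simplifiable subexpr at path root: (((((0+y)*a)+((y*y)+b))+(8*((b*3)*(z+0))))*0)
One SIMPLIFY step would give: 0
-> NOT in normal form.

Answer: no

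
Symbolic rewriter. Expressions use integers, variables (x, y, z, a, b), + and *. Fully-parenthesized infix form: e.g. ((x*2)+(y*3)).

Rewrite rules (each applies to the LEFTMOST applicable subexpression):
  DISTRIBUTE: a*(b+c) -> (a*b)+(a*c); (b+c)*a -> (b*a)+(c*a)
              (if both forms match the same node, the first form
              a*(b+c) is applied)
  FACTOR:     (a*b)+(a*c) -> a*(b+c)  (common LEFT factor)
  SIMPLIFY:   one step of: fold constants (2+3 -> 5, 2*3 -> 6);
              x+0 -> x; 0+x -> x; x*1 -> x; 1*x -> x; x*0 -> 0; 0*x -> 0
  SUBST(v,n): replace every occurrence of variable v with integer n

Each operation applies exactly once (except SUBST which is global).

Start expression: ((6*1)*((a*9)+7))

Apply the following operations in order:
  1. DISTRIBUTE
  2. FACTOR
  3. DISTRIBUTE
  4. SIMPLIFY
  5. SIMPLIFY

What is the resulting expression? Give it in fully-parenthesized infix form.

Start: ((6*1)*((a*9)+7))
Apply DISTRIBUTE at root (target: ((6*1)*((a*9)+7))): ((6*1)*((a*9)+7)) -> (((6*1)*(a*9))+((6*1)*7))
Apply FACTOR at root (target: (((6*1)*(a*9))+((6*1)*7))): (((6*1)*(a*9))+((6*1)*7)) -> ((6*1)*((a*9)+7))
Apply DISTRIBUTE at root (target: ((6*1)*((a*9)+7))): ((6*1)*((a*9)+7)) -> (((6*1)*(a*9))+((6*1)*7))
Apply SIMPLIFY at LL (target: (6*1)): (((6*1)*(a*9))+((6*1)*7)) -> ((6*(a*9))+((6*1)*7))
Apply SIMPLIFY at RL (target: (6*1)): ((6*(a*9))+((6*1)*7)) -> ((6*(a*9))+(6*7))

Answer: ((6*(a*9))+(6*7))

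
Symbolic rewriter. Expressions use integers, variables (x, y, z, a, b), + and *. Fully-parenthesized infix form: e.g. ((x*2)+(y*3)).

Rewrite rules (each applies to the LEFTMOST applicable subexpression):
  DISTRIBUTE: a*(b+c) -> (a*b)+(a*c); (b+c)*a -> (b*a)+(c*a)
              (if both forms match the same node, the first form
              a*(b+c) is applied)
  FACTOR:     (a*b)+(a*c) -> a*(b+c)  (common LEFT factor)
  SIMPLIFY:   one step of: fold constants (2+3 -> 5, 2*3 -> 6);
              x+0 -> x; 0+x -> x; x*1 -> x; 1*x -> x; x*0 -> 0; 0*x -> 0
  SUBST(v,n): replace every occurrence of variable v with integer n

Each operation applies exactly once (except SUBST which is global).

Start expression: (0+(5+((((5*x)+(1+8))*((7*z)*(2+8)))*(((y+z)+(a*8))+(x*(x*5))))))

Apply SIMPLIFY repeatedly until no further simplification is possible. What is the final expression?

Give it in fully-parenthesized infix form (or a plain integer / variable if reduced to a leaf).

Answer: (5+((((5*x)+9)*((7*z)*10))*(((y+z)+(a*8))+(x*(x*5)))))

Derivation:
Start: (0+(5+((((5*x)+(1+8))*((7*z)*(2+8)))*(((y+z)+(a*8))+(x*(x*5))))))
Step 1: at root: (0+(5+((((5*x)+(1+8))*((7*z)*(2+8)))*(((y+z)+(a*8))+(x*(x*5)))))) -> (5+((((5*x)+(1+8))*((7*z)*(2+8)))*(((y+z)+(a*8))+(x*(x*5))))); overall: (0+(5+((((5*x)+(1+8))*((7*z)*(2+8)))*(((y+z)+(a*8))+(x*(x*5)))))) -> (5+((((5*x)+(1+8))*((7*z)*(2+8)))*(((y+z)+(a*8))+(x*(x*5)))))
Step 2: at RLLR: (1+8) -> 9; overall: (5+((((5*x)+(1+8))*((7*z)*(2+8)))*(((y+z)+(a*8))+(x*(x*5))))) -> (5+((((5*x)+9)*((7*z)*(2+8)))*(((y+z)+(a*8))+(x*(x*5)))))
Step 3: at RLRR: (2+8) -> 10; overall: (5+((((5*x)+9)*((7*z)*(2+8)))*(((y+z)+(a*8))+(x*(x*5))))) -> (5+((((5*x)+9)*((7*z)*10))*(((y+z)+(a*8))+(x*(x*5)))))
Fixed point: (5+((((5*x)+9)*((7*z)*10))*(((y+z)+(a*8))+(x*(x*5)))))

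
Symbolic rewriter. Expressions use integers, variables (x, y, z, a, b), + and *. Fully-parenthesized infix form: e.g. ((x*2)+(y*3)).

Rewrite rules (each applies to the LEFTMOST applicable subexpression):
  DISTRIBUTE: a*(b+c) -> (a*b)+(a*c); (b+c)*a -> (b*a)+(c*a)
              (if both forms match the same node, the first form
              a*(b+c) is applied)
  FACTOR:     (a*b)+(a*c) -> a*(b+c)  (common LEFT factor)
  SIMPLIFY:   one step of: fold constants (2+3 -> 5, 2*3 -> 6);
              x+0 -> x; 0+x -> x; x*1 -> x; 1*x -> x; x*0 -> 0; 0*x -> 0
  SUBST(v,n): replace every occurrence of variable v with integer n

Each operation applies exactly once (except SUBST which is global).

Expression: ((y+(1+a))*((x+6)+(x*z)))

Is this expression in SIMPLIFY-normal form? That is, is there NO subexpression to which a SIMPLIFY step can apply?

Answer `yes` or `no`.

Expression: ((y+(1+a))*((x+6)+(x*z)))
Scanning for simplifiable subexpressions (pre-order)...
  at root: ((y+(1+a))*((x+6)+(x*z))) (not simplifiable)
  at L: (y+(1+a)) (not simplifiable)
  at LR: (1+a) (not simplifiable)
  at R: ((x+6)+(x*z)) (not simplifiable)
  at RL: (x+6) (not simplifiable)
  at RR: (x*z) (not simplifiable)
Result: no simplifiable subexpression found -> normal form.

Answer: yes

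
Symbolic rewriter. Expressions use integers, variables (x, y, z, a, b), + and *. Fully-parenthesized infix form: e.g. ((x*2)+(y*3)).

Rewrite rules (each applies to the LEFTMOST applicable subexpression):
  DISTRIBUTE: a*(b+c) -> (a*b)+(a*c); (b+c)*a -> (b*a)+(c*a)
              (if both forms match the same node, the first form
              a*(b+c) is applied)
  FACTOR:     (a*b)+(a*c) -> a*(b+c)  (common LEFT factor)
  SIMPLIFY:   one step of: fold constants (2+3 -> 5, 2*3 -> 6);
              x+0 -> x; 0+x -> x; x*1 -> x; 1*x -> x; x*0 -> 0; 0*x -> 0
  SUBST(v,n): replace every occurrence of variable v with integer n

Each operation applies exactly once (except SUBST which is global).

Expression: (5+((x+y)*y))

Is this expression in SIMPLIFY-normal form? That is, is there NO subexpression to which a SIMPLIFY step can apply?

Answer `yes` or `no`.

Expression: (5+((x+y)*y))
Scanning for simplifiable subexpressions (pre-order)...
  at root: (5+((x+y)*y)) (not simplifiable)
  at R: ((x+y)*y) (not simplifiable)
  at RL: (x+y) (not simplifiable)
Result: no simplifiable subexpression found -> normal form.

Answer: yes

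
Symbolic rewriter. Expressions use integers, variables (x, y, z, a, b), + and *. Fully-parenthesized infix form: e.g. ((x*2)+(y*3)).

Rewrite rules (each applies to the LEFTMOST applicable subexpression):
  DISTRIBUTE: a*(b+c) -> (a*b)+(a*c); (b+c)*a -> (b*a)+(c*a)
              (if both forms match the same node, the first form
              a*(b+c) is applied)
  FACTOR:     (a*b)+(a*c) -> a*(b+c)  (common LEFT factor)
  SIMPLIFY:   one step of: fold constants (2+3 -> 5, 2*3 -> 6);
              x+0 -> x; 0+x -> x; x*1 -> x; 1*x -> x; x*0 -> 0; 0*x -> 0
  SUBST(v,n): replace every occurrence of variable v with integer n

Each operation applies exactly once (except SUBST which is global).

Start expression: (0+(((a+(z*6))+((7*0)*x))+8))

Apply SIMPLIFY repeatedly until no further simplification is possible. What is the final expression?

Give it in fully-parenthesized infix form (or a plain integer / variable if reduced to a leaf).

Start: (0+(((a+(z*6))+((7*0)*x))+8))
Step 1: at root: (0+(((a+(z*6))+((7*0)*x))+8)) -> (((a+(z*6))+((7*0)*x))+8); overall: (0+(((a+(z*6))+((7*0)*x))+8)) -> (((a+(z*6))+((7*0)*x))+8)
Step 2: at LRL: (7*0) -> 0; overall: (((a+(z*6))+((7*0)*x))+8) -> (((a+(z*6))+(0*x))+8)
Step 3: at LR: (0*x) -> 0; overall: (((a+(z*6))+(0*x))+8) -> (((a+(z*6))+0)+8)
Step 4: at L: ((a+(z*6))+0) -> (a+(z*6)); overall: (((a+(z*6))+0)+8) -> ((a+(z*6))+8)
Fixed point: ((a+(z*6))+8)

Answer: ((a+(z*6))+8)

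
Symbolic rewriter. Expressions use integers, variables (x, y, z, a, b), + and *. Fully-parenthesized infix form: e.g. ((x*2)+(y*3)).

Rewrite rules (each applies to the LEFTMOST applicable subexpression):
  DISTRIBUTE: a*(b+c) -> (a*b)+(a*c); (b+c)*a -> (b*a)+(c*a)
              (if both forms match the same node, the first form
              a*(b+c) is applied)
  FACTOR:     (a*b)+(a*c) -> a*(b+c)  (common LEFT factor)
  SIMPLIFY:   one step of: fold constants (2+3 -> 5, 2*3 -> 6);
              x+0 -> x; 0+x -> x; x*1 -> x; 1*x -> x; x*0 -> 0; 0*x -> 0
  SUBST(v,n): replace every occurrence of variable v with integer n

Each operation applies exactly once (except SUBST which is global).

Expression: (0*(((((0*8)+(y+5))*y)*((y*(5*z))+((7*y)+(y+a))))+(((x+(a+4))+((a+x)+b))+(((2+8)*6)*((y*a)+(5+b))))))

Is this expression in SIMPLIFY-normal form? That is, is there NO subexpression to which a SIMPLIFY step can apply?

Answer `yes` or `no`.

Answer: no

Derivation:
Expression: (0*(((((0*8)+(y+5))*y)*((y*(5*z))+((7*y)+(y+a))))+(((x+(a+4))+((a+x)+b))+(((2+8)*6)*((y*a)+(5+b))))))
Scanning for simplifiable subexpressions (pre-order)...
  at root: (0*(((((0*8)+(y+5))*y)*((y*(5*z))+((7*y)+(y+a))))+(((x+(a+4))+((a+x)+b))+(((2+8)*6)*((y*a)+(5+b)))))) (SIMPLIFIABLE)
  at R: (((((0*8)+(y+5))*y)*((y*(5*z))+((7*y)+(y+a))))+(((x+(a+4))+((a+x)+b))+(((2+8)*6)*((y*a)+(5+b))))) (not simplifiable)
  at RL: ((((0*8)+(y+5))*y)*((y*(5*z))+((7*y)+(y+a)))) (not simplifiable)
  at RLL: (((0*8)+(y+5))*y) (not simplifiable)
  at RLLL: ((0*8)+(y+5)) (not simplifiable)
  at RLLLL: (0*8) (SIMPLIFIABLE)
  at RLLLR: (y+5) (not simplifiable)
  at RLR: ((y*(5*z))+((7*y)+(y+a))) (not simplifiable)
  at RLRL: (y*(5*z)) (not simplifiable)
  at RLRLR: (5*z) (not simplifiable)
  at RLRR: ((7*y)+(y+a)) (not simplifiable)
  at RLRRL: (7*y) (not simplifiable)
  at RLRRR: (y+a) (not simplifiable)
  at RR: (((x+(a+4))+((a+x)+b))+(((2+8)*6)*((y*a)+(5+b)))) (not simplifiable)
  at RRL: ((x+(a+4))+((a+x)+b)) (not simplifiable)
  at RRLL: (x+(a+4)) (not simplifiable)
  at RRLLR: (a+4) (not simplifiable)
  at RRLR: ((a+x)+b) (not simplifiable)
  at RRLRL: (a+x) (not simplifiable)
  at RRR: (((2+8)*6)*((y*a)+(5+b))) (not simplifiable)
  at RRRL: ((2+8)*6) (not simplifiable)
  at RRRLL: (2+8) (SIMPLIFIABLE)
  at RRRR: ((y*a)+(5+b)) (not simplifiable)
  at RRRRL: (y*a) (not simplifiable)
  at RRRRR: (5+b) (not simplifiable)
Found simplifiable subexpr at path root: (0*(((((0*8)+(y+5))*y)*((y*(5*z))+((7*y)+(y+a))))+(((x+(a+4))+((a+x)+b))+(((2+8)*6)*((y*a)+(5+b))))))
One SIMPLIFY step would give: 0
-> NOT in normal form.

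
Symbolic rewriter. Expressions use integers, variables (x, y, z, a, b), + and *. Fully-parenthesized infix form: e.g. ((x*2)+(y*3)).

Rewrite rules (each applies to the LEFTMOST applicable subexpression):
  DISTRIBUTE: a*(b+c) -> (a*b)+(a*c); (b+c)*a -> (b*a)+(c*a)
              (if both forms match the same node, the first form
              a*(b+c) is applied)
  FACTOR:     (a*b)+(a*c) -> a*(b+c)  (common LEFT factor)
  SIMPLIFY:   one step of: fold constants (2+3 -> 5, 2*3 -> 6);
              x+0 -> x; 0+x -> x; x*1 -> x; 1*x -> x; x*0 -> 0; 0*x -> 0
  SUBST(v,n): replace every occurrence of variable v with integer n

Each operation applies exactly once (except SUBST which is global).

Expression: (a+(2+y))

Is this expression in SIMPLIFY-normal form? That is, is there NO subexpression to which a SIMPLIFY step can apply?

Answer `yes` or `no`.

Answer: yes

Derivation:
Expression: (a+(2+y))
Scanning for simplifiable subexpressions (pre-order)...
  at root: (a+(2+y)) (not simplifiable)
  at R: (2+y) (not simplifiable)
Result: no simplifiable subexpression found -> normal form.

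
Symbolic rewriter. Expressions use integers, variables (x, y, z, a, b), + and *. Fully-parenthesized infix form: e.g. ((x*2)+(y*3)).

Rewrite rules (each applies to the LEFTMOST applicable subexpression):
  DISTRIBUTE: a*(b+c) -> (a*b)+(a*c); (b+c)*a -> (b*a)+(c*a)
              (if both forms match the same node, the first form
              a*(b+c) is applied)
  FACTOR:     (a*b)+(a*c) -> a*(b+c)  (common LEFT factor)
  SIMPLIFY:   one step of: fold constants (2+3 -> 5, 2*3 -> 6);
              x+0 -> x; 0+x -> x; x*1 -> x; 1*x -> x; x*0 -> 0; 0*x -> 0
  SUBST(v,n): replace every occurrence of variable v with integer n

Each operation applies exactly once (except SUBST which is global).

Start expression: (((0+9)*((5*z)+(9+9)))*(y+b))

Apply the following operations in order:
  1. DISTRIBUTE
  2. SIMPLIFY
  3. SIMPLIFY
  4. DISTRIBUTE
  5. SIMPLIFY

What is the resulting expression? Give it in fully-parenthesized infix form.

Answer: ((((9*(5*z))+162)*y)+(((0+9)*((5*z)+(9+9)))*b))

Derivation:
Start: (((0+9)*((5*z)+(9+9)))*(y+b))
Apply DISTRIBUTE at root (target: (((0+9)*((5*z)+(9+9)))*(y+b))): (((0+9)*((5*z)+(9+9)))*(y+b)) -> ((((0+9)*((5*z)+(9+9)))*y)+(((0+9)*((5*z)+(9+9)))*b))
Apply SIMPLIFY at LLL (target: (0+9)): ((((0+9)*((5*z)+(9+9)))*y)+(((0+9)*((5*z)+(9+9)))*b)) -> (((9*((5*z)+(9+9)))*y)+(((0+9)*((5*z)+(9+9)))*b))
Apply SIMPLIFY at LLRR (target: (9+9)): (((9*((5*z)+(9+9)))*y)+(((0+9)*((5*z)+(9+9)))*b)) -> (((9*((5*z)+18))*y)+(((0+9)*((5*z)+(9+9)))*b))
Apply DISTRIBUTE at LL (target: (9*((5*z)+18))): (((9*((5*z)+18))*y)+(((0+9)*((5*z)+(9+9)))*b)) -> ((((9*(5*z))+(9*18))*y)+(((0+9)*((5*z)+(9+9)))*b))
Apply SIMPLIFY at LLR (target: (9*18)): ((((9*(5*z))+(9*18))*y)+(((0+9)*((5*z)+(9+9)))*b)) -> ((((9*(5*z))+162)*y)+(((0+9)*((5*z)+(9+9)))*b))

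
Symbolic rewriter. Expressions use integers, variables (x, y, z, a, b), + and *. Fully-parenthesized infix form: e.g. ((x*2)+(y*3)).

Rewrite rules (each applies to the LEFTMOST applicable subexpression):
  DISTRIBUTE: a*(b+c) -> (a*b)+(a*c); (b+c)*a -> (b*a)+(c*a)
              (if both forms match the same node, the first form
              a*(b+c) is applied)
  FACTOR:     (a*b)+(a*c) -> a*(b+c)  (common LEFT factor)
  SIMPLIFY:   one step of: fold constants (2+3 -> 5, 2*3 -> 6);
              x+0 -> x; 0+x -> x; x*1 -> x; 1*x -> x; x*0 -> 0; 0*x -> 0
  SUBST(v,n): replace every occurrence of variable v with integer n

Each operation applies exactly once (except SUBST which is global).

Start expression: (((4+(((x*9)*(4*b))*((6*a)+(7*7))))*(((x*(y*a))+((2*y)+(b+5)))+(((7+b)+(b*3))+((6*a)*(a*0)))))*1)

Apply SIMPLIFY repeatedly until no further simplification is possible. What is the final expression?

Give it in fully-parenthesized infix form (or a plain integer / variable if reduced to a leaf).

Answer: ((4+(((x*9)*(4*b))*((6*a)+49)))*(((x*(y*a))+((2*y)+(b+5)))+((7+b)+(b*3))))

Derivation:
Start: (((4+(((x*9)*(4*b))*((6*a)+(7*7))))*(((x*(y*a))+((2*y)+(b+5)))+(((7+b)+(b*3))+((6*a)*(a*0)))))*1)
Step 1: at root: (((4+(((x*9)*(4*b))*((6*a)+(7*7))))*(((x*(y*a))+((2*y)+(b+5)))+(((7+b)+(b*3))+((6*a)*(a*0)))))*1) -> ((4+(((x*9)*(4*b))*((6*a)+(7*7))))*(((x*(y*a))+((2*y)+(b+5)))+(((7+b)+(b*3))+((6*a)*(a*0))))); overall: (((4+(((x*9)*(4*b))*((6*a)+(7*7))))*(((x*(y*a))+((2*y)+(b+5)))+(((7+b)+(b*3))+((6*a)*(a*0)))))*1) -> ((4+(((x*9)*(4*b))*((6*a)+(7*7))))*(((x*(y*a))+((2*y)+(b+5)))+(((7+b)+(b*3))+((6*a)*(a*0)))))
Step 2: at LRRR: (7*7) -> 49; overall: ((4+(((x*9)*(4*b))*((6*a)+(7*7))))*(((x*(y*a))+((2*y)+(b+5)))+(((7+b)+(b*3))+((6*a)*(a*0))))) -> ((4+(((x*9)*(4*b))*((6*a)+49)))*(((x*(y*a))+((2*y)+(b+5)))+(((7+b)+(b*3))+((6*a)*(a*0)))))
Step 3: at RRRR: (a*0) -> 0; overall: ((4+(((x*9)*(4*b))*((6*a)+49)))*(((x*(y*a))+((2*y)+(b+5)))+(((7+b)+(b*3))+((6*a)*(a*0))))) -> ((4+(((x*9)*(4*b))*((6*a)+49)))*(((x*(y*a))+((2*y)+(b+5)))+(((7+b)+(b*3))+((6*a)*0))))
Step 4: at RRR: ((6*a)*0) -> 0; overall: ((4+(((x*9)*(4*b))*((6*a)+49)))*(((x*(y*a))+((2*y)+(b+5)))+(((7+b)+(b*3))+((6*a)*0)))) -> ((4+(((x*9)*(4*b))*((6*a)+49)))*(((x*(y*a))+((2*y)+(b+5)))+(((7+b)+(b*3))+0)))
Step 5: at RR: (((7+b)+(b*3))+0) -> ((7+b)+(b*3)); overall: ((4+(((x*9)*(4*b))*((6*a)+49)))*(((x*(y*a))+((2*y)+(b+5)))+(((7+b)+(b*3))+0))) -> ((4+(((x*9)*(4*b))*((6*a)+49)))*(((x*(y*a))+((2*y)+(b+5)))+((7+b)+(b*3))))
Fixed point: ((4+(((x*9)*(4*b))*((6*a)+49)))*(((x*(y*a))+((2*y)+(b+5)))+((7+b)+(b*3))))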